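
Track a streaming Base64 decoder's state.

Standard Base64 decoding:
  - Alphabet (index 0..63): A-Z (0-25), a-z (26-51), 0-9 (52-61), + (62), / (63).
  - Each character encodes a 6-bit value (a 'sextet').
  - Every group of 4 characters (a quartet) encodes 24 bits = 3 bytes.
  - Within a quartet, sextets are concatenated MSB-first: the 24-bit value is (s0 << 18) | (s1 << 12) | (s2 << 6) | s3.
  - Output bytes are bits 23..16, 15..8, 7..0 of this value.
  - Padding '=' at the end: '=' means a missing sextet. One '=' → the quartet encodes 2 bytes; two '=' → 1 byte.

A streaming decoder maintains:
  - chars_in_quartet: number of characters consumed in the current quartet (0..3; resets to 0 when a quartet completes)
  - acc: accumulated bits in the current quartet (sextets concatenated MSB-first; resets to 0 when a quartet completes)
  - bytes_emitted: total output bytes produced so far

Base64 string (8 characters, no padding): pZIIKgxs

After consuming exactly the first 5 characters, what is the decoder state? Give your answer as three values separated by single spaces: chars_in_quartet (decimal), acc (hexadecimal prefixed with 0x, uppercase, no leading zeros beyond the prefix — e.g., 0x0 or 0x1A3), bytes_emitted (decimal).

After char 0 ('p'=41): chars_in_quartet=1 acc=0x29 bytes_emitted=0
After char 1 ('Z'=25): chars_in_quartet=2 acc=0xA59 bytes_emitted=0
After char 2 ('I'=8): chars_in_quartet=3 acc=0x29648 bytes_emitted=0
After char 3 ('I'=8): chars_in_quartet=4 acc=0xA59208 -> emit A5 92 08, reset; bytes_emitted=3
After char 4 ('K'=10): chars_in_quartet=1 acc=0xA bytes_emitted=3

Answer: 1 0xA 3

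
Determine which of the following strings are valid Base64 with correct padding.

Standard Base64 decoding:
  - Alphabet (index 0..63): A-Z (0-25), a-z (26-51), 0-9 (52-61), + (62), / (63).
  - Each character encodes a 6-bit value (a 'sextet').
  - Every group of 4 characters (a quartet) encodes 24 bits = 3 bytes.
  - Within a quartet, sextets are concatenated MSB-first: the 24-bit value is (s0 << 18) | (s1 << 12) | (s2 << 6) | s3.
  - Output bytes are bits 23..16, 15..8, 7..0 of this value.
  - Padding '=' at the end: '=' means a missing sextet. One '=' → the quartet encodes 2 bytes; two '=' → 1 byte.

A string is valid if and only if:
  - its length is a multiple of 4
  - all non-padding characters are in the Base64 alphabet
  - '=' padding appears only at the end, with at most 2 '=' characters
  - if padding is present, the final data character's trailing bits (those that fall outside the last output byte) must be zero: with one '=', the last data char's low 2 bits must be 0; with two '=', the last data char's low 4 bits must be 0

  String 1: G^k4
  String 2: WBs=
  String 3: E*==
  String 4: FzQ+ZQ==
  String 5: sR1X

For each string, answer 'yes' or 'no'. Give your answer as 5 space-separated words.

Answer: no yes no yes yes

Derivation:
String 1: 'G^k4' → invalid (bad char(s): ['^'])
String 2: 'WBs=' → valid
String 3: 'E*==' → invalid (bad char(s): ['*'])
String 4: 'FzQ+ZQ==' → valid
String 5: 'sR1X' → valid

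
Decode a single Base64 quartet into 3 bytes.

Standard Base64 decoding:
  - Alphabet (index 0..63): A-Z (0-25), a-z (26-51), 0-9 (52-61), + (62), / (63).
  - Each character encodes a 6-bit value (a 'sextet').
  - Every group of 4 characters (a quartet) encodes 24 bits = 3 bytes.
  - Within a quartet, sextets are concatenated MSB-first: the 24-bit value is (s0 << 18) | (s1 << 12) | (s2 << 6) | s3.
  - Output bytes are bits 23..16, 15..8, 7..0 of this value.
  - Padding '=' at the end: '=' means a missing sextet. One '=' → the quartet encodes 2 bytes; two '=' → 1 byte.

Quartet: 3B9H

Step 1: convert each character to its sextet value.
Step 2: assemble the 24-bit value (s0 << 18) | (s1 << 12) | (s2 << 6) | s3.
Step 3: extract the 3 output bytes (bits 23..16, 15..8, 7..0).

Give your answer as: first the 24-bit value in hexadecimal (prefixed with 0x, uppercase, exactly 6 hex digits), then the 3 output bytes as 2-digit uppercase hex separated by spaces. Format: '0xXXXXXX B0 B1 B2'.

Answer: 0xDC1F47 DC 1F 47

Derivation:
Sextets: 3=55, B=1, 9=61, H=7
24-bit: (55<<18) | (1<<12) | (61<<6) | 7
      = 0xDC0000 | 0x001000 | 0x000F40 | 0x000007
      = 0xDC1F47
Bytes: (v>>16)&0xFF=DC, (v>>8)&0xFF=1F, v&0xFF=47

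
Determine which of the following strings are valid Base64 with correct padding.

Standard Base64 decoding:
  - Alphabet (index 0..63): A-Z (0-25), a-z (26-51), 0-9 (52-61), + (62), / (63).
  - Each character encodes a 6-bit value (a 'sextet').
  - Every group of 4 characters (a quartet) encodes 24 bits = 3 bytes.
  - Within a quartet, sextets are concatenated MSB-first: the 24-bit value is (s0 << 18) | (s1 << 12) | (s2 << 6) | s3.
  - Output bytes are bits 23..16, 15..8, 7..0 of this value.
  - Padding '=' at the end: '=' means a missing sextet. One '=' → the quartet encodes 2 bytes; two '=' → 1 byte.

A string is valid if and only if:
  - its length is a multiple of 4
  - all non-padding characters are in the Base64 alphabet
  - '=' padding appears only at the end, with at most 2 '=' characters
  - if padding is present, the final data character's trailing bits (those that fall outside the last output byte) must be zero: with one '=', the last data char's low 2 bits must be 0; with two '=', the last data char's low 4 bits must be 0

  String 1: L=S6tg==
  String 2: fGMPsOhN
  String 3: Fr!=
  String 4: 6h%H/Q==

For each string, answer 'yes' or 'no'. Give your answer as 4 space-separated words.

Answer: no yes no no

Derivation:
String 1: 'L=S6tg==' → invalid (bad char(s): ['=']; '=' in middle)
String 2: 'fGMPsOhN' → valid
String 3: 'Fr!=' → invalid (bad char(s): ['!'])
String 4: '6h%H/Q==' → invalid (bad char(s): ['%'])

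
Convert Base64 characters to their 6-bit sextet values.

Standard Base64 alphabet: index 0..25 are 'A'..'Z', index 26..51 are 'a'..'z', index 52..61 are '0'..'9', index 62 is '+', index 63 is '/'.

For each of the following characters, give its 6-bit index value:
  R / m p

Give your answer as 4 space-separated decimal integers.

'R': A..Z range, ord('R') − ord('A') = 17
'/': index 63
'm': a..z range, 26 + ord('m') − ord('a') = 38
'p': a..z range, 26 + ord('p') − ord('a') = 41

Answer: 17 63 38 41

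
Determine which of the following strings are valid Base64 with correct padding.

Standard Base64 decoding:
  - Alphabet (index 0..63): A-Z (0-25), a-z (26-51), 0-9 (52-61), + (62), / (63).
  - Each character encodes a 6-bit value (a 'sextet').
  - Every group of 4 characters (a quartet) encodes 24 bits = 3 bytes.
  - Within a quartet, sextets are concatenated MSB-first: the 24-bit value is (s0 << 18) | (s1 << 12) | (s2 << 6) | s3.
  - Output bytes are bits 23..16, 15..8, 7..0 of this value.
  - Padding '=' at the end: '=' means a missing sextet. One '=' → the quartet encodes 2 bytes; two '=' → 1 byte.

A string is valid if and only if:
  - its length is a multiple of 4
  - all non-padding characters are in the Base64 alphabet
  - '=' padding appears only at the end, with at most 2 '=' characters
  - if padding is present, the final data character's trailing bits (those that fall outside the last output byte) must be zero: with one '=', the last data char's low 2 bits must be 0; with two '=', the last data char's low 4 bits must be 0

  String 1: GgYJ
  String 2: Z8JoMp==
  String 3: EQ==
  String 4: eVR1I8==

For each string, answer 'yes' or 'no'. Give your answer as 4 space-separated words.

String 1: 'GgYJ' → valid
String 2: 'Z8JoMp==' → invalid (bad trailing bits)
String 3: 'EQ==' → valid
String 4: 'eVR1I8==' → invalid (bad trailing bits)

Answer: yes no yes no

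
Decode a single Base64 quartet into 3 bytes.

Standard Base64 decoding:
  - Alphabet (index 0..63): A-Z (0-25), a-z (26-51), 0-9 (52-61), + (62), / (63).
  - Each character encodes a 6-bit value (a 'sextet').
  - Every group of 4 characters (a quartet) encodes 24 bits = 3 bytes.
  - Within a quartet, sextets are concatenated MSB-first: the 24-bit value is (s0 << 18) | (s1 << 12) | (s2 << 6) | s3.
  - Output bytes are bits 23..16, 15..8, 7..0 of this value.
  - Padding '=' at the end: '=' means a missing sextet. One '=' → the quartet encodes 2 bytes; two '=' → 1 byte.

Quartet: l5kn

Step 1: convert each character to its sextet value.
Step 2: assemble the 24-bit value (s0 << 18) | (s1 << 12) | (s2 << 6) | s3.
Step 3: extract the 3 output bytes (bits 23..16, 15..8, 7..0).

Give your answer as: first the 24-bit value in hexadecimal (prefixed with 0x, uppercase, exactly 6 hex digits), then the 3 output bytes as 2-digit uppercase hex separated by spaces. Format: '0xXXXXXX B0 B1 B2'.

Sextets: l=37, 5=57, k=36, n=39
24-bit: (37<<18) | (57<<12) | (36<<6) | 39
      = 0x940000 | 0x039000 | 0x000900 | 0x000027
      = 0x979927
Bytes: (v>>16)&0xFF=97, (v>>8)&0xFF=99, v&0xFF=27

Answer: 0x979927 97 99 27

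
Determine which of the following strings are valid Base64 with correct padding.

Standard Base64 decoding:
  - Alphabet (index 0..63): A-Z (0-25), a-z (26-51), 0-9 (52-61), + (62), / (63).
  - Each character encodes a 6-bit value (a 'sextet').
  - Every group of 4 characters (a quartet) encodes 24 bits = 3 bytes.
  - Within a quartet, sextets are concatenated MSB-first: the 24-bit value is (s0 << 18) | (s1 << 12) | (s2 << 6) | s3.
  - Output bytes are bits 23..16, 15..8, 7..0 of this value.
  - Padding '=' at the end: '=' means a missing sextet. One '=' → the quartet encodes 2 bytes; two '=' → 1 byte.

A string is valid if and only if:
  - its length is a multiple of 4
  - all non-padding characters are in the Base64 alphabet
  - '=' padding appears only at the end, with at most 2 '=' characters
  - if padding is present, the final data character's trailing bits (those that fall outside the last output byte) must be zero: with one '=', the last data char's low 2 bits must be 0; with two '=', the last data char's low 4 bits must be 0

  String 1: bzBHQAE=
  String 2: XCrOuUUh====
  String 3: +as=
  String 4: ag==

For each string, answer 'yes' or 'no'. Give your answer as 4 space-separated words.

String 1: 'bzBHQAE=' → valid
String 2: 'XCrOuUUh====' → invalid (4 pad chars (max 2))
String 3: '+as=' → valid
String 4: 'ag==' → valid

Answer: yes no yes yes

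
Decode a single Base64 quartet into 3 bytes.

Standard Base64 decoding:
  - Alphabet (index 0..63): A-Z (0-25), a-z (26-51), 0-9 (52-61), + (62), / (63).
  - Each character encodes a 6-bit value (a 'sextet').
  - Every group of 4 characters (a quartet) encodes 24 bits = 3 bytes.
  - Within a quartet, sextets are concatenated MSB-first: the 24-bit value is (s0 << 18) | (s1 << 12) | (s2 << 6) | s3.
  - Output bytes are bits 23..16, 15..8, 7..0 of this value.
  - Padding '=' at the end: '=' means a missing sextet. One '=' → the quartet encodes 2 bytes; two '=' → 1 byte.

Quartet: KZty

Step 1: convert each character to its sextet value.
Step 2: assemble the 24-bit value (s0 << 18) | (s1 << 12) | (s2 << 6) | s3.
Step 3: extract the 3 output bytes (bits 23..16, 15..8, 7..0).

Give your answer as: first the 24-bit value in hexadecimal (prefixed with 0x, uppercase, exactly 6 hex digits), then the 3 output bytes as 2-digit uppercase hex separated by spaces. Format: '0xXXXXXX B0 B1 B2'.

Sextets: K=10, Z=25, t=45, y=50
24-bit: (10<<18) | (25<<12) | (45<<6) | 50
      = 0x280000 | 0x019000 | 0x000B40 | 0x000032
      = 0x299B72
Bytes: (v>>16)&0xFF=29, (v>>8)&0xFF=9B, v&0xFF=72

Answer: 0x299B72 29 9B 72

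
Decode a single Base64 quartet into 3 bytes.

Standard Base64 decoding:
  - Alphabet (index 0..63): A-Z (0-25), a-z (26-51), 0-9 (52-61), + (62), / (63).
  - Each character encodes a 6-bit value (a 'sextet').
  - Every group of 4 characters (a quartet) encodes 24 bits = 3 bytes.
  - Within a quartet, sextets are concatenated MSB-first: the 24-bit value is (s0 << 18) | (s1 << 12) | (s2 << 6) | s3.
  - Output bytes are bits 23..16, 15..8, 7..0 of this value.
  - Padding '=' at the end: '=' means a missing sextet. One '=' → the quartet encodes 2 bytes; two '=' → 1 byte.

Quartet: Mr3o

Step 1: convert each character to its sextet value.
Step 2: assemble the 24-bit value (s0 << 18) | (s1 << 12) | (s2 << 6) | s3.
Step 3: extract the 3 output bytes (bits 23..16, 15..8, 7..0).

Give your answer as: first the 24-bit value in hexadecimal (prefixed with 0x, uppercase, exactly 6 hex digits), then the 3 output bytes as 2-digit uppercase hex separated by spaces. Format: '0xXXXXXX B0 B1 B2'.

Sextets: M=12, r=43, 3=55, o=40
24-bit: (12<<18) | (43<<12) | (55<<6) | 40
      = 0x300000 | 0x02B000 | 0x000DC0 | 0x000028
      = 0x32BDE8
Bytes: (v>>16)&0xFF=32, (v>>8)&0xFF=BD, v&0xFF=E8

Answer: 0x32BDE8 32 BD E8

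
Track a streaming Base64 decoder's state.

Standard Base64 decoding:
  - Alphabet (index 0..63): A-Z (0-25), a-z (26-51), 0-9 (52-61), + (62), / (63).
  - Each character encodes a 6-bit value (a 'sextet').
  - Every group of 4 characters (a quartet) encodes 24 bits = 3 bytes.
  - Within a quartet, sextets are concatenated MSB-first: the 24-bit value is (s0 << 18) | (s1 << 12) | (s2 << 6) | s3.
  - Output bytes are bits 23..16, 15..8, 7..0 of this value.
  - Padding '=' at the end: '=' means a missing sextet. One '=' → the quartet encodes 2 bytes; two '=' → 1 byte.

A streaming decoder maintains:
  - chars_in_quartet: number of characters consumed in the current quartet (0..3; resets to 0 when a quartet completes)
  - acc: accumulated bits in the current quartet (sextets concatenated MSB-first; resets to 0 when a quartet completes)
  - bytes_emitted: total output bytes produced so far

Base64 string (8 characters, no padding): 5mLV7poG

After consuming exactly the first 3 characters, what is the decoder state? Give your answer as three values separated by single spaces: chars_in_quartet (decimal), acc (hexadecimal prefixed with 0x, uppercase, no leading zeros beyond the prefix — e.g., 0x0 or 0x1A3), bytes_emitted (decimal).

After char 0 ('5'=57): chars_in_quartet=1 acc=0x39 bytes_emitted=0
After char 1 ('m'=38): chars_in_quartet=2 acc=0xE66 bytes_emitted=0
After char 2 ('L'=11): chars_in_quartet=3 acc=0x3998B bytes_emitted=0

Answer: 3 0x3998B 0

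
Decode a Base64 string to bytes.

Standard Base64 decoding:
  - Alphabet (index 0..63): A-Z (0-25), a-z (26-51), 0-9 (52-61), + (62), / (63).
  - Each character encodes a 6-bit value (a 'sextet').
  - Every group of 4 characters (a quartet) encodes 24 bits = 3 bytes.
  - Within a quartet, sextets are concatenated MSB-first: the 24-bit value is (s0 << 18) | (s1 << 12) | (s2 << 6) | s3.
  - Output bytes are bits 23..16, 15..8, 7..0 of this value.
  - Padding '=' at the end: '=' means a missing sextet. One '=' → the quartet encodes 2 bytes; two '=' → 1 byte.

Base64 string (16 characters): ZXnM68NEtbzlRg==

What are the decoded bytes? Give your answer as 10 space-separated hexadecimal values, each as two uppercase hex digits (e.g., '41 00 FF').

After char 0 ('Z'=25): chars_in_quartet=1 acc=0x19 bytes_emitted=0
After char 1 ('X'=23): chars_in_quartet=2 acc=0x657 bytes_emitted=0
After char 2 ('n'=39): chars_in_quartet=3 acc=0x195E7 bytes_emitted=0
After char 3 ('M'=12): chars_in_quartet=4 acc=0x6579CC -> emit 65 79 CC, reset; bytes_emitted=3
After char 4 ('6'=58): chars_in_quartet=1 acc=0x3A bytes_emitted=3
After char 5 ('8'=60): chars_in_quartet=2 acc=0xEBC bytes_emitted=3
After char 6 ('N'=13): chars_in_quartet=3 acc=0x3AF0D bytes_emitted=3
After char 7 ('E'=4): chars_in_quartet=4 acc=0xEBC344 -> emit EB C3 44, reset; bytes_emitted=6
After char 8 ('t'=45): chars_in_quartet=1 acc=0x2D bytes_emitted=6
After char 9 ('b'=27): chars_in_quartet=2 acc=0xB5B bytes_emitted=6
After char 10 ('z'=51): chars_in_quartet=3 acc=0x2D6F3 bytes_emitted=6
After char 11 ('l'=37): chars_in_quartet=4 acc=0xB5BCE5 -> emit B5 BC E5, reset; bytes_emitted=9
After char 12 ('R'=17): chars_in_quartet=1 acc=0x11 bytes_emitted=9
After char 13 ('g'=32): chars_in_quartet=2 acc=0x460 bytes_emitted=9
Padding '==': partial quartet acc=0x460 -> emit 46; bytes_emitted=10

Answer: 65 79 CC EB C3 44 B5 BC E5 46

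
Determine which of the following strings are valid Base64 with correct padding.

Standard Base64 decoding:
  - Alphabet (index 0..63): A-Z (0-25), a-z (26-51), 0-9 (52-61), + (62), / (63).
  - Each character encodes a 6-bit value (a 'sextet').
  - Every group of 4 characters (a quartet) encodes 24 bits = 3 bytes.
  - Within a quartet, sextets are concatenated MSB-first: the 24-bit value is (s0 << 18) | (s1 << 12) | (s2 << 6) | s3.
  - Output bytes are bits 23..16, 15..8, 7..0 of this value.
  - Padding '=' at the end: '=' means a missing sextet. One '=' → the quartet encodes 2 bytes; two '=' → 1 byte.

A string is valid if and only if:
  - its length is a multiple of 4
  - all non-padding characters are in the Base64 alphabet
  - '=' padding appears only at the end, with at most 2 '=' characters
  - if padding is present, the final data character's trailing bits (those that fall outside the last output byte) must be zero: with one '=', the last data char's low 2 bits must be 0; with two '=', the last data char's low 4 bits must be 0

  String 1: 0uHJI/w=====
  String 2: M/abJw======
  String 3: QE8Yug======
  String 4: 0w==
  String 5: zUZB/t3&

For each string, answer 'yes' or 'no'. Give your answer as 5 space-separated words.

String 1: '0uHJI/w=====' → invalid (5 pad chars (max 2))
String 2: 'M/abJw======' → invalid (6 pad chars (max 2))
String 3: 'QE8Yug======' → invalid (6 pad chars (max 2))
String 4: '0w==' → valid
String 5: 'zUZB/t3&' → invalid (bad char(s): ['&'])

Answer: no no no yes no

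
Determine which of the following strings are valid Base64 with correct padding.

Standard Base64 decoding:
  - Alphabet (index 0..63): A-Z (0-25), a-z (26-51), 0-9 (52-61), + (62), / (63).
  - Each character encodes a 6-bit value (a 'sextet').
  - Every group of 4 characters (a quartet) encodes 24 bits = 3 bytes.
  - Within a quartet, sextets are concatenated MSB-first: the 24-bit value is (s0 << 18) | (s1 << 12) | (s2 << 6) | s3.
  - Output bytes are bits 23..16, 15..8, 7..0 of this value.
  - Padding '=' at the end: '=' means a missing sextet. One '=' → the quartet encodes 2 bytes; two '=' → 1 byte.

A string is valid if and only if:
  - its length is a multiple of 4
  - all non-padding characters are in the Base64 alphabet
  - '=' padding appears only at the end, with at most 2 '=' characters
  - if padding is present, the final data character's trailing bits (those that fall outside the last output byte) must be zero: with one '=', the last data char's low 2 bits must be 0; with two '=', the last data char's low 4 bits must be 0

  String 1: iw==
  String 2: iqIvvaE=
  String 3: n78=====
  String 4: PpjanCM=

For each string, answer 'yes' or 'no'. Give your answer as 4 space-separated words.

Answer: yes yes no yes

Derivation:
String 1: 'iw==' → valid
String 2: 'iqIvvaE=' → valid
String 3: 'n78=====' → invalid (5 pad chars (max 2))
String 4: 'PpjanCM=' → valid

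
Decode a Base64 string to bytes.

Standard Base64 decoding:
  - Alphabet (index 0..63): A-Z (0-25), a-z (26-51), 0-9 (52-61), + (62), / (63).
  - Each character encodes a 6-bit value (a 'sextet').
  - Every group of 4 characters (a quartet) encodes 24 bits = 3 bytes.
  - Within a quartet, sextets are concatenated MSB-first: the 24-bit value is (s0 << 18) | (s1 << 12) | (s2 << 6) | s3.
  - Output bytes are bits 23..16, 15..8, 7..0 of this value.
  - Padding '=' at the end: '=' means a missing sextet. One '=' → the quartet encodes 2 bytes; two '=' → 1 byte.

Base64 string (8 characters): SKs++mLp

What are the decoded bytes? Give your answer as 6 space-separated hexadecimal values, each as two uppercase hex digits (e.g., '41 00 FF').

After char 0 ('S'=18): chars_in_quartet=1 acc=0x12 bytes_emitted=0
After char 1 ('K'=10): chars_in_quartet=2 acc=0x48A bytes_emitted=0
After char 2 ('s'=44): chars_in_quartet=3 acc=0x122AC bytes_emitted=0
After char 3 ('+'=62): chars_in_quartet=4 acc=0x48AB3E -> emit 48 AB 3E, reset; bytes_emitted=3
After char 4 ('+'=62): chars_in_quartet=1 acc=0x3E bytes_emitted=3
After char 5 ('m'=38): chars_in_quartet=2 acc=0xFA6 bytes_emitted=3
After char 6 ('L'=11): chars_in_quartet=3 acc=0x3E98B bytes_emitted=3
After char 7 ('p'=41): chars_in_quartet=4 acc=0xFA62E9 -> emit FA 62 E9, reset; bytes_emitted=6

Answer: 48 AB 3E FA 62 E9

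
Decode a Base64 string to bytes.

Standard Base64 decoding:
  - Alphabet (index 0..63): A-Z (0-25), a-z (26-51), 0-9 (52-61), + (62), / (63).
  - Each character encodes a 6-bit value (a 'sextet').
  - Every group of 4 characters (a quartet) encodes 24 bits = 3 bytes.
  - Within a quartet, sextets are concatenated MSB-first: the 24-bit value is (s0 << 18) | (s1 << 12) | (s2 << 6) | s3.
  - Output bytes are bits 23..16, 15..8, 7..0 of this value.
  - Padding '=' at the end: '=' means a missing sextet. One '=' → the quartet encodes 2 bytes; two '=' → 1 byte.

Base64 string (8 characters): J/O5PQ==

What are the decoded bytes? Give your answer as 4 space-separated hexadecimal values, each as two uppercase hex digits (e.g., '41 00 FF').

Answer: 27 F3 B9 3D

Derivation:
After char 0 ('J'=9): chars_in_quartet=1 acc=0x9 bytes_emitted=0
After char 1 ('/'=63): chars_in_quartet=2 acc=0x27F bytes_emitted=0
After char 2 ('O'=14): chars_in_quartet=3 acc=0x9FCE bytes_emitted=0
After char 3 ('5'=57): chars_in_quartet=4 acc=0x27F3B9 -> emit 27 F3 B9, reset; bytes_emitted=3
After char 4 ('P'=15): chars_in_quartet=1 acc=0xF bytes_emitted=3
After char 5 ('Q'=16): chars_in_quartet=2 acc=0x3D0 bytes_emitted=3
Padding '==': partial quartet acc=0x3D0 -> emit 3D; bytes_emitted=4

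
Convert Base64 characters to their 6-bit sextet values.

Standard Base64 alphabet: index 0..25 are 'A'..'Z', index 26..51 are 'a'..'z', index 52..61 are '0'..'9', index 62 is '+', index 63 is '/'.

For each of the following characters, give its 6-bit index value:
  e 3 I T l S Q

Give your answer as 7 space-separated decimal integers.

'e': a..z range, 26 + ord('e') − ord('a') = 30
'3': 0..9 range, 52 + ord('3') − ord('0') = 55
'I': A..Z range, ord('I') − ord('A') = 8
'T': A..Z range, ord('T') − ord('A') = 19
'l': a..z range, 26 + ord('l') − ord('a') = 37
'S': A..Z range, ord('S') − ord('A') = 18
'Q': A..Z range, ord('Q') − ord('A') = 16

Answer: 30 55 8 19 37 18 16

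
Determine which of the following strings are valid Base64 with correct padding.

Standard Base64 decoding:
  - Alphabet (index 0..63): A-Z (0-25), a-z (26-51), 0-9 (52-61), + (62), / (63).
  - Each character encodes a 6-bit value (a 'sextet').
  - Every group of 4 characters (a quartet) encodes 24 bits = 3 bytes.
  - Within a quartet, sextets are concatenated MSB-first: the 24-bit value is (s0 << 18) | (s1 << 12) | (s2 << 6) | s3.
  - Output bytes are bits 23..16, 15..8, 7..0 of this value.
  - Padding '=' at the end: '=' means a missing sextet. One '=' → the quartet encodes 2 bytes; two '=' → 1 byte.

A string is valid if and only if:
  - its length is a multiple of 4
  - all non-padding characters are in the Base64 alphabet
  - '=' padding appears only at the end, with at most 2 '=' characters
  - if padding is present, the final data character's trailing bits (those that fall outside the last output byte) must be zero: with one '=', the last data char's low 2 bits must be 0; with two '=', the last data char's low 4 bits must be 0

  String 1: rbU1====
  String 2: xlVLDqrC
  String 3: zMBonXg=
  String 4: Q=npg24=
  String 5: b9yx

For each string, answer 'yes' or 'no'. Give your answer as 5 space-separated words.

Answer: no yes yes no yes

Derivation:
String 1: 'rbU1====' → invalid (4 pad chars (max 2))
String 2: 'xlVLDqrC' → valid
String 3: 'zMBonXg=' → valid
String 4: 'Q=npg24=' → invalid (bad char(s): ['=']; '=' in middle)
String 5: 'b9yx' → valid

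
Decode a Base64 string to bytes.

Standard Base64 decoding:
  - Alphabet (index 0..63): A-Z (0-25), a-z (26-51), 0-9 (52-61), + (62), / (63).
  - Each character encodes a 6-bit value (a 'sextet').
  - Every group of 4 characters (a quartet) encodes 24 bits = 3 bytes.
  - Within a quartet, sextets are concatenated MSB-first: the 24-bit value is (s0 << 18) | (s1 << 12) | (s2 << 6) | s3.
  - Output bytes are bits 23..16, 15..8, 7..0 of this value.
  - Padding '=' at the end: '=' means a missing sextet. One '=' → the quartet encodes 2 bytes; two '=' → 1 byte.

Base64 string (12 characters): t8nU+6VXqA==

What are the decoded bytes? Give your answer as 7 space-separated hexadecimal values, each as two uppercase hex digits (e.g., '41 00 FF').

After char 0 ('t'=45): chars_in_quartet=1 acc=0x2D bytes_emitted=0
After char 1 ('8'=60): chars_in_quartet=2 acc=0xB7C bytes_emitted=0
After char 2 ('n'=39): chars_in_quartet=3 acc=0x2DF27 bytes_emitted=0
After char 3 ('U'=20): chars_in_quartet=4 acc=0xB7C9D4 -> emit B7 C9 D4, reset; bytes_emitted=3
After char 4 ('+'=62): chars_in_quartet=1 acc=0x3E bytes_emitted=3
After char 5 ('6'=58): chars_in_quartet=2 acc=0xFBA bytes_emitted=3
After char 6 ('V'=21): chars_in_quartet=3 acc=0x3EE95 bytes_emitted=3
After char 7 ('X'=23): chars_in_quartet=4 acc=0xFBA557 -> emit FB A5 57, reset; bytes_emitted=6
After char 8 ('q'=42): chars_in_quartet=1 acc=0x2A bytes_emitted=6
After char 9 ('A'=0): chars_in_quartet=2 acc=0xA80 bytes_emitted=6
Padding '==': partial quartet acc=0xA80 -> emit A8; bytes_emitted=7

Answer: B7 C9 D4 FB A5 57 A8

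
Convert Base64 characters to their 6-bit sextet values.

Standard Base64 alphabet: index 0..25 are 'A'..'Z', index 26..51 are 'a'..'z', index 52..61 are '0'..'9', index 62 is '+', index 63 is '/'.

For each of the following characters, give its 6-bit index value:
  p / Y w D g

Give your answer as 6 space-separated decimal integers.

Answer: 41 63 24 48 3 32

Derivation:
'p': a..z range, 26 + ord('p') − ord('a') = 41
'/': index 63
'Y': A..Z range, ord('Y') − ord('A') = 24
'w': a..z range, 26 + ord('w') − ord('a') = 48
'D': A..Z range, ord('D') − ord('A') = 3
'g': a..z range, 26 + ord('g') − ord('a') = 32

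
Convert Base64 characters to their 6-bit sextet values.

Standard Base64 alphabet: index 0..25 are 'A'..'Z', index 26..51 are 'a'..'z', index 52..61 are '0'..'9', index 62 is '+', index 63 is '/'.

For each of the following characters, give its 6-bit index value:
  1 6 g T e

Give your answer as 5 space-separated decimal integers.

Answer: 53 58 32 19 30

Derivation:
'1': 0..9 range, 52 + ord('1') − ord('0') = 53
'6': 0..9 range, 52 + ord('6') − ord('0') = 58
'g': a..z range, 26 + ord('g') − ord('a') = 32
'T': A..Z range, ord('T') − ord('A') = 19
'e': a..z range, 26 + ord('e') − ord('a') = 30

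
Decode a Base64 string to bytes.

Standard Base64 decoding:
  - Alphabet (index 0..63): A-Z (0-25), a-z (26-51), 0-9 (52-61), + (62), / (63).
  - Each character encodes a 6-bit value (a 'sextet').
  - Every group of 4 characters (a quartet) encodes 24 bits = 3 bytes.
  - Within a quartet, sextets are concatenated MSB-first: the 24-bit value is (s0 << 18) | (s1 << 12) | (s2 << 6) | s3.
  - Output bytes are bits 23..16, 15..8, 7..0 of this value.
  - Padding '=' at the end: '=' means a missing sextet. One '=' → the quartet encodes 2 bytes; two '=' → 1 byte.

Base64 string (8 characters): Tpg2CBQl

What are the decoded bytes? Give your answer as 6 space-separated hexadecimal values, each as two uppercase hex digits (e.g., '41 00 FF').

After char 0 ('T'=19): chars_in_quartet=1 acc=0x13 bytes_emitted=0
After char 1 ('p'=41): chars_in_quartet=2 acc=0x4E9 bytes_emitted=0
After char 2 ('g'=32): chars_in_quartet=3 acc=0x13A60 bytes_emitted=0
After char 3 ('2'=54): chars_in_quartet=4 acc=0x4E9836 -> emit 4E 98 36, reset; bytes_emitted=3
After char 4 ('C'=2): chars_in_quartet=1 acc=0x2 bytes_emitted=3
After char 5 ('B'=1): chars_in_quartet=2 acc=0x81 bytes_emitted=3
After char 6 ('Q'=16): chars_in_quartet=3 acc=0x2050 bytes_emitted=3
After char 7 ('l'=37): chars_in_quartet=4 acc=0x81425 -> emit 08 14 25, reset; bytes_emitted=6

Answer: 4E 98 36 08 14 25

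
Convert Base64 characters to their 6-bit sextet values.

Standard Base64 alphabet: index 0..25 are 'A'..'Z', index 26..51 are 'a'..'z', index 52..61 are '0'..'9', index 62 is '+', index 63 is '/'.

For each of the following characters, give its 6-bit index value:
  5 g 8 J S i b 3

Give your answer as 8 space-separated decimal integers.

Answer: 57 32 60 9 18 34 27 55

Derivation:
'5': 0..9 range, 52 + ord('5') − ord('0') = 57
'g': a..z range, 26 + ord('g') − ord('a') = 32
'8': 0..9 range, 52 + ord('8') − ord('0') = 60
'J': A..Z range, ord('J') − ord('A') = 9
'S': A..Z range, ord('S') − ord('A') = 18
'i': a..z range, 26 + ord('i') − ord('a') = 34
'b': a..z range, 26 + ord('b') − ord('a') = 27
'3': 0..9 range, 52 + ord('3') − ord('0') = 55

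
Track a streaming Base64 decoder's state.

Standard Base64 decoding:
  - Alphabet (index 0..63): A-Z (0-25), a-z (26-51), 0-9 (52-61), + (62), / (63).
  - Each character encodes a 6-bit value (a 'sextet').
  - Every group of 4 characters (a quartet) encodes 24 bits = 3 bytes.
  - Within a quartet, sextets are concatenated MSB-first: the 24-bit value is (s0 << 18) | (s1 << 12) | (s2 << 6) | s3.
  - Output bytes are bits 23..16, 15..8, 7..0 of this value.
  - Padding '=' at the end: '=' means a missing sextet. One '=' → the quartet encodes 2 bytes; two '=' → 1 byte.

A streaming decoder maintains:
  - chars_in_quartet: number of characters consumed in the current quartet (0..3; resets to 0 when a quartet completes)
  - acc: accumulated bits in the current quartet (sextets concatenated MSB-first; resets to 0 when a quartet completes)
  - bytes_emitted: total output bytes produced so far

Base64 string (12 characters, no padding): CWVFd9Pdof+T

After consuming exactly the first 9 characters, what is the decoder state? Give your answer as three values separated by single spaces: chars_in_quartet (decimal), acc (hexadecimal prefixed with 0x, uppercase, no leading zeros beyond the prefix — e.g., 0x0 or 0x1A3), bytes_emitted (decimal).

After char 0 ('C'=2): chars_in_quartet=1 acc=0x2 bytes_emitted=0
After char 1 ('W'=22): chars_in_quartet=2 acc=0x96 bytes_emitted=0
After char 2 ('V'=21): chars_in_quartet=3 acc=0x2595 bytes_emitted=0
After char 3 ('F'=5): chars_in_quartet=4 acc=0x96545 -> emit 09 65 45, reset; bytes_emitted=3
After char 4 ('d'=29): chars_in_quartet=1 acc=0x1D bytes_emitted=3
After char 5 ('9'=61): chars_in_quartet=2 acc=0x77D bytes_emitted=3
After char 6 ('P'=15): chars_in_quartet=3 acc=0x1DF4F bytes_emitted=3
After char 7 ('d'=29): chars_in_quartet=4 acc=0x77D3DD -> emit 77 D3 DD, reset; bytes_emitted=6
After char 8 ('o'=40): chars_in_quartet=1 acc=0x28 bytes_emitted=6

Answer: 1 0x28 6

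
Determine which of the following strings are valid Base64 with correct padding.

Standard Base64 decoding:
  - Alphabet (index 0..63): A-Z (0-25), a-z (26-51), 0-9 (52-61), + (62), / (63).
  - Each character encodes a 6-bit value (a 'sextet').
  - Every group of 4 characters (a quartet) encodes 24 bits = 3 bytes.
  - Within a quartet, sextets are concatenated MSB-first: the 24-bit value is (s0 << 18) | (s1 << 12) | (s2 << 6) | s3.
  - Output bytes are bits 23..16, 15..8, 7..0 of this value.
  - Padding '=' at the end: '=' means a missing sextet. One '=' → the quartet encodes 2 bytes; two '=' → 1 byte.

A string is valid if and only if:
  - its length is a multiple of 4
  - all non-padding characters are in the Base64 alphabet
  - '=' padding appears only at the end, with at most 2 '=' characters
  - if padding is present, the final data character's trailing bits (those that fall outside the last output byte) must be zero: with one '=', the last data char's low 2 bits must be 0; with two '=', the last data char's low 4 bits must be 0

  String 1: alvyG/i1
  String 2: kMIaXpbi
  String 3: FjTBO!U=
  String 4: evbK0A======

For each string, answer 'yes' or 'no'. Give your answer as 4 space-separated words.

String 1: 'alvyG/i1' → valid
String 2: 'kMIaXpbi' → valid
String 3: 'FjTBO!U=' → invalid (bad char(s): ['!'])
String 4: 'evbK0A======' → invalid (6 pad chars (max 2))

Answer: yes yes no no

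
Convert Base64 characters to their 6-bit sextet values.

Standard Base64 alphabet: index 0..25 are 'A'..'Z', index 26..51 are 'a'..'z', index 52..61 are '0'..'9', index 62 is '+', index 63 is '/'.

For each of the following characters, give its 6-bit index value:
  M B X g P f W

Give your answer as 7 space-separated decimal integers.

Answer: 12 1 23 32 15 31 22

Derivation:
'M': A..Z range, ord('M') − ord('A') = 12
'B': A..Z range, ord('B') − ord('A') = 1
'X': A..Z range, ord('X') − ord('A') = 23
'g': a..z range, 26 + ord('g') − ord('a') = 32
'P': A..Z range, ord('P') − ord('A') = 15
'f': a..z range, 26 + ord('f') − ord('a') = 31
'W': A..Z range, ord('W') − ord('A') = 22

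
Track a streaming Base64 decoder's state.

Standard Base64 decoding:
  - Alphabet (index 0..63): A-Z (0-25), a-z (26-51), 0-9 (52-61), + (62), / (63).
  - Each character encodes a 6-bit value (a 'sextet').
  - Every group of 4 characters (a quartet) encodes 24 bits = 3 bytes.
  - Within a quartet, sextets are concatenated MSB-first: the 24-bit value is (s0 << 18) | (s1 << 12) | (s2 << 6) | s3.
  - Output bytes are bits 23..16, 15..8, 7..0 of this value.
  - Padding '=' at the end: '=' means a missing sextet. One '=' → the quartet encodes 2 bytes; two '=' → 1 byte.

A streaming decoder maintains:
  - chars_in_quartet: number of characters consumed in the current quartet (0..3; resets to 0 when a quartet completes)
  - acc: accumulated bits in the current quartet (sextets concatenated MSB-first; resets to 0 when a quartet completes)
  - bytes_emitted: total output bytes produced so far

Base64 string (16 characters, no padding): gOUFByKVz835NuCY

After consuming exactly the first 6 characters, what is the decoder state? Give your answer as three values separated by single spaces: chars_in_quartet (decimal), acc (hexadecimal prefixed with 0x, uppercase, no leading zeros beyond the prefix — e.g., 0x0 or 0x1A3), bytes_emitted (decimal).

After char 0 ('g'=32): chars_in_quartet=1 acc=0x20 bytes_emitted=0
After char 1 ('O'=14): chars_in_quartet=2 acc=0x80E bytes_emitted=0
After char 2 ('U'=20): chars_in_quartet=3 acc=0x20394 bytes_emitted=0
After char 3 ('F'=5): chars_in_quartet=4 acc=0x80E505 -> emit 80 E5 05, reset; bytes_emitted=3
After char 4 ('B'=1): chars_in_quartet=1 acc=0x1 bytes_emitted=3
After char 5 ('y'=50): chars_in_quartet=2 acc=0x72 bytes_emitted=3

Answer: 2 0x72 3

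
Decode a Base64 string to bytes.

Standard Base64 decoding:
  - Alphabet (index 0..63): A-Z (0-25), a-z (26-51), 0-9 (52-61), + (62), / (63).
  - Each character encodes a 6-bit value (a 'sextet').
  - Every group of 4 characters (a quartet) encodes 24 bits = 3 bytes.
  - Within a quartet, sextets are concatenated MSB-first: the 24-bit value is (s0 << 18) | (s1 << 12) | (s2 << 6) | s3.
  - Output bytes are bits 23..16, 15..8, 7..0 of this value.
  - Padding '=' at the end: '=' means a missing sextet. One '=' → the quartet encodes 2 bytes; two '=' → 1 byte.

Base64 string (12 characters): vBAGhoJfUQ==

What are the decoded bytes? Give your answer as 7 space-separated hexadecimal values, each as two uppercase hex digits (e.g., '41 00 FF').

After char 0 ('v'=47): chars_in_quartet=1 acc=0x2F bytes_emitted=0
After char 1 ('B'=1): chars_in_quartet=2 acc=0xBC1 bytes_emitted=0
After char 2 ('A'=0): chars_in_quartet=3 acc=0x2F040 bytes_emitted=0
After char 3 ('G'=6): chars_in_quartet=4 acc=0xBC1006 -> emit BC 10 06, reset; bytes_emitted=3
After char 4 ('h'=33): chars_in_quartet=1 acc=0x21 bytes_emitted=3
After char 5 ('o'=40): chars_in_quartet=2 acc=0x868 bytes_emitted=3
After char 6 ('J'=9): chars_in_quartet=3 acc=0x21A09 bytes_emitted=3
After char 7 ('f'=31): chars_in_quartet=4 acc=0x86825F -> emit 86 82 5F, reset; bytes_emitted=6
After char 8 ('U'=20): chars_in_quartet=1 acc=0x14 bytes_emitted=6
After char 9 ('Q'=16): chars_in_quartet=2 acc=0x510 bytes_emitted=6
Padding '==': partial quartet acc=0x510 -> emit 51; bytes_emitted=7

Answer: BC 10 06 86 82 5F 51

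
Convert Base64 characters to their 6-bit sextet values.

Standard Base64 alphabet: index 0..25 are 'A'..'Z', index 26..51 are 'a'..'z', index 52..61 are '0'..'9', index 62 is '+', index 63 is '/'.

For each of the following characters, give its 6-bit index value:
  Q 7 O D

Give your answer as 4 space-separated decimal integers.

Answer: 16 59 14 3

Derivation:
'Q': A..Z range, ord('Q') − ord('A') = 16
'7': 0..9 range, 52 + ord('7') − ord('0') = 59
'O': A..Z range, ord('O') − ord('A') = 14
'D': A..Z range, ord('D') − ord('A') = 3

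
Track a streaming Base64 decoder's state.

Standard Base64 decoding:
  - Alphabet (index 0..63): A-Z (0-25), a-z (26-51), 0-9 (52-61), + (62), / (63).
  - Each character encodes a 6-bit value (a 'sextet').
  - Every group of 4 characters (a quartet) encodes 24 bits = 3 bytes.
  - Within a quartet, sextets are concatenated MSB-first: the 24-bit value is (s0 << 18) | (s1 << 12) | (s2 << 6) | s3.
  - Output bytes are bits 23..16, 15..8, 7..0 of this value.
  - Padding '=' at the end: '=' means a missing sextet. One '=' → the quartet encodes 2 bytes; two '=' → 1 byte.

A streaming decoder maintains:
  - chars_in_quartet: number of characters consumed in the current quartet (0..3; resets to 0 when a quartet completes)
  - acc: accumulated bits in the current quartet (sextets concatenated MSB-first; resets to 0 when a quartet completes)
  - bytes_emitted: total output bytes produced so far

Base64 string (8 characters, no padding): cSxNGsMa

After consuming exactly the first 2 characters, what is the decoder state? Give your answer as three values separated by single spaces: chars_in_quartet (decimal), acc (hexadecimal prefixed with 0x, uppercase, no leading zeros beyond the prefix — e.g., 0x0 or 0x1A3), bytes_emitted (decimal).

Answer: 2 0x712 0

Derivation:
After char 0 ('c'=28): chars_in_quartet=1 acc=0x1C bytes_emitted=0
After char 1 ('S'=18): chars_in_quartet=2 acc=0x712 bytes_emitted=0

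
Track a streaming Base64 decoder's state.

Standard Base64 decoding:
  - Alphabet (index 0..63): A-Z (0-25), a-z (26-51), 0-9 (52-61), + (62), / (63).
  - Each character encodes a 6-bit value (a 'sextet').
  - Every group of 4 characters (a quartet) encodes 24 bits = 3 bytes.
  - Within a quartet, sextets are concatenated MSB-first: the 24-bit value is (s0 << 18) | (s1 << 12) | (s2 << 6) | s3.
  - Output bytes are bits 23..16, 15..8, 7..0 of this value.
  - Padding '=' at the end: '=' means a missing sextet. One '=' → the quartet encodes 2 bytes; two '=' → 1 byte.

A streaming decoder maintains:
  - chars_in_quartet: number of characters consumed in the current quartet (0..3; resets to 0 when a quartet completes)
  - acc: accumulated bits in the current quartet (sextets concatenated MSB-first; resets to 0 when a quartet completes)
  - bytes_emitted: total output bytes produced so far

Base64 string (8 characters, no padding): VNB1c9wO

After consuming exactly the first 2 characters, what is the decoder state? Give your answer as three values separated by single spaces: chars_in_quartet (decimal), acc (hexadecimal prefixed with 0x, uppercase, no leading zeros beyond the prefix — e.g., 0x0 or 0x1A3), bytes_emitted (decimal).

After char 0 ('V'=21): chars_in_quartet=1 acc=0x15 bytes_emitted=0
After char 1 ('N'=13): chars_in_quartet=2 acc=0x54D bytes_emitted=0

Answer: 2 0x54D 0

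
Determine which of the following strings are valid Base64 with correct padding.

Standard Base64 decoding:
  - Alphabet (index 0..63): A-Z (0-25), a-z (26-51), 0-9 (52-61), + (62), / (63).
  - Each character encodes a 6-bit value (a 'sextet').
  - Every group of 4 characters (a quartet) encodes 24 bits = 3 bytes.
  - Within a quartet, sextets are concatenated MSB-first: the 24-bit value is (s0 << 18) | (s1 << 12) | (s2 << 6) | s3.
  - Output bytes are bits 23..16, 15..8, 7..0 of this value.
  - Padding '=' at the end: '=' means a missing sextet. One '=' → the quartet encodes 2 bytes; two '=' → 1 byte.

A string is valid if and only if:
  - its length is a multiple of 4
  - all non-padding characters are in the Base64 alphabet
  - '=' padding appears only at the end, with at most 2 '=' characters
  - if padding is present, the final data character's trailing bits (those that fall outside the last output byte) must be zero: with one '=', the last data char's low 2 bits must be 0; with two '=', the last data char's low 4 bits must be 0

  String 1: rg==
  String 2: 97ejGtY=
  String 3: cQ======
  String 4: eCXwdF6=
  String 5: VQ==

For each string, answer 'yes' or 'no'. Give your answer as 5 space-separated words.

Answer: yes yes no no yes

Derivation:
String 1: 'rg==' → valid
String 2: '97ejGtY=' → valid
String 3: 'cQ======' → invalid (6 pad chars (max 2))
String 4: 'eCXwdF6=' → invalid (bad trailing bits)
String 5: 'VQ==' → valid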